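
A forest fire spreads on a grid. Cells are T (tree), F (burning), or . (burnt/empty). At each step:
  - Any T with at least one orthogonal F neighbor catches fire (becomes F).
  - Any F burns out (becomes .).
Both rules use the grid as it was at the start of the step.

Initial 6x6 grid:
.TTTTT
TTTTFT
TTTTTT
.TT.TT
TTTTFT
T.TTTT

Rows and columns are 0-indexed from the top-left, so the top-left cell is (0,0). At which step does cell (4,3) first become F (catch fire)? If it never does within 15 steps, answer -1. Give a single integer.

Step 1: cell (4,3)='F' (+8 fires, +2 burnt)
  -> target ignites at step 1
Step 2: cell (4,3)='.' (+9 fires, +8 burnt)
Step 3: cell (4,3)='.' (+6 fires, +9 burnt)
Step 4: cell (4,3)='.' (+5 fires, +6 burnt)
Step 5: cell (4,3)='.' (+2 fires, +5 burnt)
Step 6: cell (4,3)='.' (+0 fires, +2 burnt)
  fire out at step 6

1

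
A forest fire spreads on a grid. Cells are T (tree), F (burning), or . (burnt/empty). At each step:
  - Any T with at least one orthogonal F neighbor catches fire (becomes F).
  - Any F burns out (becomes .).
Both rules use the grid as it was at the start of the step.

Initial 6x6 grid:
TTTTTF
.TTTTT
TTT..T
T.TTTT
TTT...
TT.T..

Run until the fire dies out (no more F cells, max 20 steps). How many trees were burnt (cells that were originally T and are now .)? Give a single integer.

Step 1: +2 fires, +1 burnt (F count now 2)
Step 2: +3 fires, +2 burnt (F count now 3)
Step 3: +3 fires, +3 burnt (F count now 3)
Step 4: +3 fires, +3 burnt (F count now 3)
Step 5: +4 fires, +3 burnt (F count now 4)
Step 6: +2 fires, +4 burnt (F count now 2)
Step 7: +2 fires, +2 burnt (F count now 2)
Step 8: +2 fires, +2 burnt (F count now 2)
Step 9: +2 fires, +2 burnt (F count now 2)
Step 10: +1 fires, +2 burnt (F count now 1)
Step 11: +0 fires, +1 burnt (F count now 0)
Fire out after step 11
Initially T: 25, now '.': 35
Total burnt (originally-T cells now '.'): 24

Answer: 24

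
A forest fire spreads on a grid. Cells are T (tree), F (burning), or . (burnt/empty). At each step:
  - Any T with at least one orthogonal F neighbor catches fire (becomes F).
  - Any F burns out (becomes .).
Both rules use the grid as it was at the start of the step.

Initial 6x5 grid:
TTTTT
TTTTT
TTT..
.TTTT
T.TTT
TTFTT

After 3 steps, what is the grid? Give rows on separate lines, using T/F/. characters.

Step 1: 3 trees catch fire, 1 burn out
  TTTTT
  TTTTT
  TTT..
  .TTTT
  T.FTT
  TF.FT
Step 2: 4 trees catch fire, 3 burn out
  TTTTT
  TTTTT
  TTT..
  .TFTT
  T..FT
  F...F
Step 3: 5 trees catch fire, 4 burn out
  TTTTT
  TTTTT
  TTF..
  .F.FT
  F...F
  .....

TTTTT
TTTTT
TTF..
.F.FT
F...F
.....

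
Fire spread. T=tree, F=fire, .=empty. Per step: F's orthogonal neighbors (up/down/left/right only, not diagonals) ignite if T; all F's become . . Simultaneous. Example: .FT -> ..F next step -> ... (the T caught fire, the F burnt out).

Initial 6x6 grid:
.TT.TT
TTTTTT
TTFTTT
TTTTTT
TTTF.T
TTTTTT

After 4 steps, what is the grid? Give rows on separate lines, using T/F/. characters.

Step 1: 7 trees catch fire, 2 burn out
  .TT.TT
  TTFTTT
  TF.FTT
  TTFFTT
  TTF..T
  TTTFTT
Step 2: 10 trees catch fire, 7 burn out
  .TF.TT
  TF.FTT
  F...FT
  TF..FT
  TF...T
  TTF.FT
Step 3: 9 trees catch fire, 10 burn out
  .F..TT
  F...FT
  .....F
  F....F
  F....T
  TF...F
Step 4: 4 trees catch fire, 9 burn out
  ....FT
  .....F
  ......
  ......
  .....F
  F.....

....FT
.....F
......
......
.....F
F.....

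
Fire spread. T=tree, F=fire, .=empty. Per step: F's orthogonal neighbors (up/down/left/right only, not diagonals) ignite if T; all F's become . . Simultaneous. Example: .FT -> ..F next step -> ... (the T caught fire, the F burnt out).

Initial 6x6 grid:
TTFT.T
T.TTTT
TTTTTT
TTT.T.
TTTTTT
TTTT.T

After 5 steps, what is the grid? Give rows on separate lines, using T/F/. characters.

Step 1: 3 trees catch fire, 1 burn out
  TF.F.T
  T.FTTT
  TTTTTT
  TTT.T.
  TTTTTT
  TTTT.T
Step 2: 3 trees catch fire, 3 burn out
  F....T
  T..FTT
  TTFTTT
  TTT.T.
  TTTTTT
  TTTT.T
Step 3: 5 trees catch fire, 3 burn out
  .....T
  F...FT
  TF.FTT
  TTF.T.
  TTTTTT
  TTTT.T
Step 4: 5 trees catch fire, 5 burn out
  .....T
  .....F
  F...FT
  TF..T.
  TTFTTT
  TTTT.T
Step 5: 7 trees catch fire, 5 burn out
  .....F
  ......
  .....F
  F...F.
  TF.FTT
  TTFT.T

.....F
......
.....F
F...F.
TF.FTT
TTFT.T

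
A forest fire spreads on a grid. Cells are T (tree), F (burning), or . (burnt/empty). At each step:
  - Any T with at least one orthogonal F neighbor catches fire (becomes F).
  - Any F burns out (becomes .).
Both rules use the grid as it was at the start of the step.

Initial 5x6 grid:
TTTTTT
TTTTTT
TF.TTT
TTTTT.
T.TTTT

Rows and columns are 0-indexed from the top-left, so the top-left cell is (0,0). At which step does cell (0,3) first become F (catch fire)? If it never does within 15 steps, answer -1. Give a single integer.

Step 1: cell (0,3)='T' (+3 fires, +1 burnt)
Step 2: cell (0,3)='T' (+5 fires, +3 burnt)
Step 3: cell (0,3)='T' (+6 fires, +5 burnt)
Step 4: cell (0,3)='F' (+5 fires, +6 burnt)
  -> target ignites at step 4
Step 5: cell (0,3)='.' (+4 fires, +5 burnt)
Step 6: cell (0,3)='.' (+3 fires, +4 burnt)
Step 7: cell (0,3)='.' (+0 fires, +3 burnt)
  fire out at step 7

4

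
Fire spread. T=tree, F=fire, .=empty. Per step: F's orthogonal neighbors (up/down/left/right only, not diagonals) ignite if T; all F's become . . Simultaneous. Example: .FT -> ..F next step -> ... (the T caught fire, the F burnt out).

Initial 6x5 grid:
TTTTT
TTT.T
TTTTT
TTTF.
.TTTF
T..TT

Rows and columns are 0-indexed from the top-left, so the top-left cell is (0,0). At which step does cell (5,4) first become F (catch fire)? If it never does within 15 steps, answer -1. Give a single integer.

Step 1: cell (5,4)='F' (+4 fires, +2 burnt)
  -> target ignites at step 1
Step 2: cell (5,4)='.' (+5 fires, +4 burnt)
Step 3: cell (5,4)='.' (+5 fires, +5 burnt)
Step 4: cell (5,4)='.' (+4 fires, +5 burnt)
Step 5: cell (5,4)='.' (+3 fires, +4 burnt)
Step 6: cell (5,4)='.' (+1 fires, +3 burnt)
Step 7: cell (5,4)='.' (+0 fires, +1 burnt)
  fire out at step 7

1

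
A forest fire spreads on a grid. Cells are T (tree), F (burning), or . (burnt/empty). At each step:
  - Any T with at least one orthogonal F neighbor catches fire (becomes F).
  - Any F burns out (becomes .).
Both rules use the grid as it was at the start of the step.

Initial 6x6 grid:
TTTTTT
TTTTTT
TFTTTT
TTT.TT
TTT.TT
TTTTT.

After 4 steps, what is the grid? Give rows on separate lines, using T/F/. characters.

Step 1: 4 trees catch fire, 1 burn out
  TTTTTT
  TFTTTT
  F.FTTT
  TFT.TT
  TTT.TT
  TTTTT.
Step 2: 7 trees catch fire, 4 burn out
  TFTTTT
  F.FTTT
  ...FTT
  F.F.TT
  TFT.TT
  TTTTT.
Step 3: 7 trees catch fire, 7 burn out
  F.FTTT
  ...FTT
  ....FT
  ....TT
  F.F.TT
  TFTTT.
Step 4: 6 trees catch fire, 7 burn out
  ...FTT
  ....FT
  .....F
  ....FT
  ....TT
  F.FTT.

...FTT
....FT
.....F
....FT
....TT
F.FTT.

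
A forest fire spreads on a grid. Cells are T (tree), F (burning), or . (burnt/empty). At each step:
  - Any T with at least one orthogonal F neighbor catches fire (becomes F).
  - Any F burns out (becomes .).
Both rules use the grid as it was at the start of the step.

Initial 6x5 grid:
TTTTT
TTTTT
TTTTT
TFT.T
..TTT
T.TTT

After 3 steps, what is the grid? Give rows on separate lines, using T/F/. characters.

Step 1: 3 trees catch fire, 1 burn out
  TTTTT
  TTTTT
  TFTTT
  F.F.T
  ..TTT
  T.TTT
Step 2: 4 trees catch fire, 3 burn out
  TTTTT
  TFTTT
  F.FTT
  ....T
  ..FTT
  T.TTT
Step 3: 6 trees catch fire, 4 burn out
  TFTTT
  F.FTT
  ...FT
  ....T
  ...FT
  T.FTT

TFTTT
F.FTT
...FT
....T
...FT
T.FTT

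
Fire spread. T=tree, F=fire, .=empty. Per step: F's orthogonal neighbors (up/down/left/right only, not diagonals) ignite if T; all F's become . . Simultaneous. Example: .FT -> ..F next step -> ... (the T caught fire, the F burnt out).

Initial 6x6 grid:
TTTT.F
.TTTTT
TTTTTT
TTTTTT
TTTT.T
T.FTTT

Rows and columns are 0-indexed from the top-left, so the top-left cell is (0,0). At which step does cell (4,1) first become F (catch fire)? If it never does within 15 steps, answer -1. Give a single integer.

Step 1: cell (4,1)='T' (+3 fires, +2 burnt)
Step 2: cell (4,1)='F' (+6 fires, +3 burnt)
  -> target ignites at step 2
Step 3: cell (4,1)='.' (+8 fires, +6 burnt)
Step 4: cell (4,1)='.' (+8 fires, +8 burnt)
Step 5: cell (4,1)='.' (+3 fires, +8 burnt)
Step 6: cell (4,1)='.' (+1 fires, +3 burnt)
Step 7: cell (4,1)='.' (+1 fires, +1 burnt)
Step 8: cell (4,1)='.' (+0 fires, +1 burnt)
  fire out at step 8

2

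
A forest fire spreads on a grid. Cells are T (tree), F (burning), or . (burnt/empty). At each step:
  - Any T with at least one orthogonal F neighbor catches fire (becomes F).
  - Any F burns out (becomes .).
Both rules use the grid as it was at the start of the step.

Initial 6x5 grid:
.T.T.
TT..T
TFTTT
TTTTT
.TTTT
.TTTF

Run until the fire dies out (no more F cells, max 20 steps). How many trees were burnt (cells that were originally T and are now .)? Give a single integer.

Answer: 20

Derivation:
Step 1: +6 fires, +2 burnt (F count now 6)
Step 2: +9 fires, +6 burnt (F count now 9)
Step 3: +4 fires, +9 burnt (F count now 4)
Step 4: +1 fires, +4 burnt (F count now 1)
Step 5: +0 fires, +1 burnt (F count now 0)
Fire out after step 5
Initially T: 21, now '.': 29
Total burnt (originally-T cells now '.'): 20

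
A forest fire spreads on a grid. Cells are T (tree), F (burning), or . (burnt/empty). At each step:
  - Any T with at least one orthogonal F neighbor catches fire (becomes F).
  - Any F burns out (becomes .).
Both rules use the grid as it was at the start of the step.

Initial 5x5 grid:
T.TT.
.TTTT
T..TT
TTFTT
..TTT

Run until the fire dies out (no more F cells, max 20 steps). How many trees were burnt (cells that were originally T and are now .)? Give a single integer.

Answer: 16

Derivation:
Step 1: +3 fires, +1 burnt (F count now 3)
Step 2: +4 fires, +3 burnt (F count now 4)
Step 3: +4 fires, +4 burnt (F count now 4)
Step 4: +3 fires, +4 burnt (F count now 3)
Step 5: +2 fires, +3 burnt (F count now 2)
Step 6: +0 fires, +2 burnt (F count now 0)
Fire out after step 6
Initially T: 17, now '.': 24
Total burnt (originally-T cells now '.'): 16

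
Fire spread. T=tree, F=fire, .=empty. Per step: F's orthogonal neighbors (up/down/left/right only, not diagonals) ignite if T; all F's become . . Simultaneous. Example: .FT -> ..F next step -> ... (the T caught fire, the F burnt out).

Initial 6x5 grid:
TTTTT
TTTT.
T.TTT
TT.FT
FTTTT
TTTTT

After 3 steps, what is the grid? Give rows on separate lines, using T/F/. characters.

Step 1: 6 trees catch fire, 2 burn out
  TTTTT
  TTTT.
  T.TFT
  FT..F
  .FTFT
  FTTTT
Step 2: 9 trees catch fire, 6 burn out
  TTTTT
  TTTF.
  F.F.F
  .F...
  ..F.F
  .FTFT
Step 3: 5 trees catch fire, 9 burn out
  TTTFT
  FTF..
  .....
  .....
  .....
  ..F.F

TTTFT
FTF..
.....
.....
.....
..F.F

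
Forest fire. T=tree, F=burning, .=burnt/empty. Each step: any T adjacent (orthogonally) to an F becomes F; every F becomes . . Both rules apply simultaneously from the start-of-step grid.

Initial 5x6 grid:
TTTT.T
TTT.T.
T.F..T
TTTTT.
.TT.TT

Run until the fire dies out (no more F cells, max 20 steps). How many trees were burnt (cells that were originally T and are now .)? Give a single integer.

Answer: 17

Derivation:
Step 1: +2 fires, +1 burnt (F count now 2)
Step 2: +5 fires, +2 burnt (F count now 5)
Step 3: +6 fires, +5 burnt (F count now 6)
Step 4: +3 fires, +6 burnt (F count now 3)
Step 5: +1 fires, +3 burnt (F count now 1)
Step 6: +0 fires, +1 burnt (F count now 0)
Fire out after step 6
Initially T: 20, now '.': 27
Total burnt (originally-T cells now '.'): 17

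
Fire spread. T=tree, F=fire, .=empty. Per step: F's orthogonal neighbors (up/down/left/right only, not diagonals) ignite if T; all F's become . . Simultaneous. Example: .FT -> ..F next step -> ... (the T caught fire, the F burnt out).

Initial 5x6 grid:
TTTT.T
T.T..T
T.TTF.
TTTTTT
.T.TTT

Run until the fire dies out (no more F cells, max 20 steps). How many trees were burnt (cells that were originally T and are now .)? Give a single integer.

Answer: 19

Derivation:
Step 1: +2 fires, +1 burnt (F count now 2)
Step 2: +4 fires, +2 burnt (F count now 4)
Step 3: +4 fires, +4 burnt (F count now 4)
Step 4: +2 fires, +4 burnt (F count now 2)
Step 5: +4 fires, +2 burnt (F count now 4)
Step 6: +2 fires, +4 burnt (F count now 2)
Step 7: +1 fires, +2 burnt (F count now 1)
Step 8: +0 fires, +1 burnt (F count now 0)
Fire out after step 8
Initially T: 21, now '.': 28
Total burnt (originally-T cells now '.'): 19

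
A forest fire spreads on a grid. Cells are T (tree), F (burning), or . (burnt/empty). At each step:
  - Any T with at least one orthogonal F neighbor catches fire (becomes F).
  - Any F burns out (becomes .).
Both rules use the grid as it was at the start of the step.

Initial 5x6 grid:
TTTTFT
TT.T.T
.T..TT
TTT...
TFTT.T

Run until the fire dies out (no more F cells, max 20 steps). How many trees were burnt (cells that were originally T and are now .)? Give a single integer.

Step 1: +5 fires, +2 burnt (F count now 5)
Step 2: +7 fires, +5 burnt (F count now 7)
Step 3: +3 fires, +7 burnt (F count now 3)
Step 4: +3 fires, +3 burnt (F count now 3)
Step 5: +0 fires, +3 burnt (F count now 0)
Fire out after step 5
Initially T: 19, now '.': 29
Total burnt (originally-T cells now '.'): 18

Answer: 18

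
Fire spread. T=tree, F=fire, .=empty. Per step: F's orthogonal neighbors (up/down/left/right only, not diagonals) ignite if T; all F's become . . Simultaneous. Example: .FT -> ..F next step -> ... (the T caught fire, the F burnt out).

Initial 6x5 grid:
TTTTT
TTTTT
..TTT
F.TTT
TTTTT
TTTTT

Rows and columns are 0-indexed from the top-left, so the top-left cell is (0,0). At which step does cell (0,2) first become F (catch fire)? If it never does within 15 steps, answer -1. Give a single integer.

Step 1: cell (0,2)='T' (+1 fires, +1 burnt)
Step 2: cell (0,2)='T' (+2 fires, +1 burnt)
Step 3: cell (0,2)='T' (+2 fires, +2 burnt)
Step 4: cell (0,2)='T' (+3 fires, +2 burnt)
Step 5: cell (0,2)='T' (+4 fires, +3 burnt)
Step 6: cell (0,2)='T' (+4 fires, +4 burnt)
Step 7: cell (0,2)='F' (+4 fires, +4 burnt)
  -> target ignites at step 7
Step 8: cell (0,2)='.' (+4 fires, +4 burnt)
Step 9: cell (0,2)='.' (+2 fires, +4 burnt)
Step 10: cell (0,2)='.' (+0 fires, +2 burnt)
  fire out at step 10

7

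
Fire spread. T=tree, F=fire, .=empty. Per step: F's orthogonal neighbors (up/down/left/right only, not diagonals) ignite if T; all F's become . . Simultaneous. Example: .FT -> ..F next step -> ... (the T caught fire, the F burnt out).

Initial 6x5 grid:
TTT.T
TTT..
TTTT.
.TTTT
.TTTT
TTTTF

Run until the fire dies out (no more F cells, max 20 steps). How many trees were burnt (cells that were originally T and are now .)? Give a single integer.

Answer: 22

Derivation:
Step 1: +2 fires, +1 burnt (F count now 2)
Step 2: +3 fires, +2 burnt (F count now 3)
Step 3: +3 fires, +3 burnt (F count now 3)
Step 4: +4 fires, +3 burnt (F count now 4)
Step 5: +2 fires, +4 burnt (F count now 2)
Step 6: +2 fires, +2 burnt (F count now 2)
Step 7: +3 fires, +2 burnt (F count now 3)
Step 8: +2 fires, +3 burnt (F count now 2)
Step 9: +1 fires, +2 burnt (F count now 1)
Step 10: +0 fires, +1 burnt (F count now 0)
Fire out after step 10
Initially T: 23, now '.': 29
Total burnt (originally-T cells now '.'): 22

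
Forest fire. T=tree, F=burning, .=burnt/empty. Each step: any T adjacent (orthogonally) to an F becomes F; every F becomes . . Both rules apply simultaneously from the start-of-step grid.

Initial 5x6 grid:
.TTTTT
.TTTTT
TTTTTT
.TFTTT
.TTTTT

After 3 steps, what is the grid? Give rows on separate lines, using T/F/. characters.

Step 1: 4 trees catch fire, 1 burn out
  .TTTTT
  .TTTTT
  TTFTTT
  .F.FTT
  .TFTTT
Step 2: 6 trees catch fire, 4 burn out
  .TTTTT
  .TFTTT
  TF.FTT
  ....FT
  .F.FTT
Step 3: 7 trees catch fire, 6 burn out
  .TFTTT
  .F.FTT
  F...FT
  .....F
  ....FT

.TFTTT
.F.FTT
F...FT
.....F
....FT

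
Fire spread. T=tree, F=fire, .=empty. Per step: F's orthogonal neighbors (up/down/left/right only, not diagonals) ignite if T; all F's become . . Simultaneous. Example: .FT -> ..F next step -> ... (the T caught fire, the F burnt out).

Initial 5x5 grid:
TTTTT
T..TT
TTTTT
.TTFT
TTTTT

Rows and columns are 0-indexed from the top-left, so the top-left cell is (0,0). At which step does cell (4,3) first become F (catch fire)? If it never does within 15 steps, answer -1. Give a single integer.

Step 1: cell (4,3)='F' (+4 fires, +1 burnt)
  -> target ignites at step 1
Step 2: cell (4,3)='.' (+6 fires, +4 burnt)
Step 3: cell (4,3)='.' (+4 fires, +6 burnt)
Step 4: cell (4,3)='.' (+4 fires, +4 burnt)
Step 5: cell (4,3)='.' (+2 fires, +4 burnt)
Step 6: cell (4,3)='.' (+1 fires, +2 burnt)
Step 7: cell (4,3)='.' (+0 fires, +1 burnt)
  fire out at step 7

1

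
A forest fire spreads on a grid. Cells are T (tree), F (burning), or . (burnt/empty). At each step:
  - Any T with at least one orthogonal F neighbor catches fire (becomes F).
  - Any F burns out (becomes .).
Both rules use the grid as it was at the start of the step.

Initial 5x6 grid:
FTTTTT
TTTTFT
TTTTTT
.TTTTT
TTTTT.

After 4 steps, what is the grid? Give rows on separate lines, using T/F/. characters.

Step 1: 6 trees catch fire, 2 burn out
  .FTTFT
  FTTF.F
  TTTTFT
  .TTTTT
  TTTTT.
Step 2: 9 trees catch fire, 6 burn out
  ..FF.F
  .FF...
  FTTF.F
  .TTTFT
  TTTTT.
Step 3: 5 trees catch fire, 9 burn out
  ......
  ......
  .FF...
  .TTF.F
  TTTTF.
Step 4: 3 trees catch fire, 5 burn out
  ......
  ......
  ......
  .FF...
  TTTF..

......
......
......
.FF...
TTTF..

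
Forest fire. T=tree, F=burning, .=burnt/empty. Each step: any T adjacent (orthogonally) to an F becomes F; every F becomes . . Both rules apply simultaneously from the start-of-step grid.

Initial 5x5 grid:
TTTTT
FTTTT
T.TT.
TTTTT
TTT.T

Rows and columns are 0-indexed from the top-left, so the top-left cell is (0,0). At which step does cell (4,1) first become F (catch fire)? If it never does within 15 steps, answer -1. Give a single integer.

Step 1: cell (4,1)='T' (+3 fires, +1 burnt)
Step 2: cell (4,1)='T' (+3 fires, +3 burnt)
Step 3: cell (4,1)='T' (+5 fires, +3 burnt)
Step 4: cell (4,1)='F' (+5 fires, +5 burnt)
  -> target ignites at step 4
Step 5: cell (4,1)='.' (+3 fires, +5 burnt)
Step 6: cell (4,1)='.' (+1 fires, +3 burnt)
Step 7: cell (4,1)='.' (+1 fires, +1 burnt)
Step 8: cell (4,1)='.' (+0 fires, +1 burnt)
  fire out at step 8

4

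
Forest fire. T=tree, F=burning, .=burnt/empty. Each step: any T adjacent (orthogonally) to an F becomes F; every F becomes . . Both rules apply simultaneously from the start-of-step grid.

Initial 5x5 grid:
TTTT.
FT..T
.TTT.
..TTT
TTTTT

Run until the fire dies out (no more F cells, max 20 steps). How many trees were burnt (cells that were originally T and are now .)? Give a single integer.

Step 1: +2 fires, +1 burnt (F count now 2)
Step 2: +2 fires, +2 burnt (F count now 2)
Step 3: +2 fires, +2 burnt (F count now 2)
Step 4: +3 fires, +2 burnt (F count now 3)
Step 5: +2 fires, +3 burnt (F count now 2)
Step 6: +3 fires, +2 burnt (F count now 3)
Step 7: +2 fires, +3 burnt (F count now 2)
Step 8: +0 fires, +2 burnt (F count now 0)
Fire out after step 8
Initially T: 17, now '.': 24
Total burnt (originally-T cells now '.'): 16

Answer: 16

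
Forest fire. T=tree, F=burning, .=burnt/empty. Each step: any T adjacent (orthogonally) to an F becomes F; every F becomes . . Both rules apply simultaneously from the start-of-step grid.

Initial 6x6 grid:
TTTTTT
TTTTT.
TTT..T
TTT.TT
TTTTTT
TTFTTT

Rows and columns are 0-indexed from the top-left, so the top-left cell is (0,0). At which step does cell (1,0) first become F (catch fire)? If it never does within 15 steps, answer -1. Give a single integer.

Step 1: cell (1,0)='T' (+3 fires, +1 burnt)
Step 2: cell (1,0)='T' (+5 fires, +3 burnt)
Step 3: cell (1,0)='T' (+5 fires, +5 burnt)
Step 4: cell (1,0)='T' (+5 fires, +5 burnt)
Step 5: cell (1,0)='T' (+5 fires, +5 burnt)
Step 6: cell (1,0)='F' (+5 fires, +5 burnt)
  -> target ignites at step 6
Step 7: cell (1,0)='.' (+2 fires, +5 burnt)
Step 8: cell (1,0)='.' (+1 fires, +2 burnt)
Step 9: cell (1,0)='.' (+0 fires, +1 burnt)
  fire out at step 9

6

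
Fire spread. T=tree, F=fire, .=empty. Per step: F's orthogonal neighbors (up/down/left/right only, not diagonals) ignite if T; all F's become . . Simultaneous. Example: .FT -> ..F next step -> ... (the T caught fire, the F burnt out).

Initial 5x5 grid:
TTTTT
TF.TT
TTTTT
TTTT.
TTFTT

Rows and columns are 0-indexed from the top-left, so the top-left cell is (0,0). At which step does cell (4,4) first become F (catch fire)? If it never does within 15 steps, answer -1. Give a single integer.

Step 1: cell (4,4)='T' (+6 fires, +2 burnt)
Step 2: cell (4,4)='F' (+8 fires, +6 burnt)
  -> target ignites at step 2
Step 3: cell (4,4)='.' (+3 fires, +8 burnt)
Step 4: cell (4,4)='.' (+3 fires, +3 burnt)
Step 5: cell (4,4)='.' (+1 fires, +3 burnt)
Step 6: cell (4,4)='.' (+0 fires, +1 burnt)
  fire out at step 6

2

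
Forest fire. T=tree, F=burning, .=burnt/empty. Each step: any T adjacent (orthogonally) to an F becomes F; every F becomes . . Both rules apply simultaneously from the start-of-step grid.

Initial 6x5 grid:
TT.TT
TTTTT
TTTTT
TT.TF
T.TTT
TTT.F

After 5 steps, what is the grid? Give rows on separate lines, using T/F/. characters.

Step 1: 3 trees catch fire, 2 burn out
  TT.TT
  TTTTT
  TTTTF
  TT.F.
  T.TTF
  TTT..
Step 2: 3 trees catch fire, 3 burn out
  TT.TT
  TTTTF
  TTTF.
  TT...
  T.TF.
  TTT..
Step 3: 4 trees catch fire, 3 burn out
  TT.TF
  TTTF.
  TTF..
  TT...
  T.F..
  TTT..
Step 4: 4 trees catch fire, 4 burn out
  TT.F.
  TTF..
  TF...
  TT...
  T....
  TTF..
Step 5: 4 trees catch fire, 4 burn out
  TT...
  TF...
  F....
  TF...
  T....
  TF...

TT...
TF...
F....
TF...
T....
TF...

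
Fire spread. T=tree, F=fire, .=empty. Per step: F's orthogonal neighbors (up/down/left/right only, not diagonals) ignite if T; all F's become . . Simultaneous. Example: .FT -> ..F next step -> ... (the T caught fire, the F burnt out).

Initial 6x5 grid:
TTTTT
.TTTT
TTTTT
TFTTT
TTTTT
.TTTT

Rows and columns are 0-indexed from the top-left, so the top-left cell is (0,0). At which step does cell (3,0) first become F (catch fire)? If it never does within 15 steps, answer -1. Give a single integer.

Step 1: cell (3,0)='F' (+4 fires, +1 burnt)
  -> target ignites at step 1
Step 2: cell (3,0)='.' (+7 fires, +4 burnt)
Step 3: cell (3,0)='.' (+6 fires, +7 burnt)
Step 4: cell (3,0)='.' (+6 fires, +6 burnt)
Step 5: cell (3,0)='.' (+3 fires, +6 burnt)
Step 6: cell (3,0)='.' (+1 fires, +3 burnt)
Step 7: cell (3,0)='.' (+0 fires, +1 burnt)
  fire out at step 7

1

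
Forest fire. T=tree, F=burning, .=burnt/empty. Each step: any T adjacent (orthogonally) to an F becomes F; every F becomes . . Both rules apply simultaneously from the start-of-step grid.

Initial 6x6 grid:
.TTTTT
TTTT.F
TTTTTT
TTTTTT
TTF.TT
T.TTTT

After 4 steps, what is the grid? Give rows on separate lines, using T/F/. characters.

Step 1: 5 trees catch fire, 2 burn out
  .TTTTF
  TTTT..
  TTTTTF
  TTFTTT
  TF..TT
  T.FTTT
Step 2: 8 trees catch fire, 5 burn out
  .TTTF.
  TTTT..
  TTFTF.
  TF.FTF
  F...TT
  T..FTT
Step 3: 9 trees catch fire, 8 burn out
  .TTF..
  TTFT..
  TF.F..
  F...F.
  ....TF
  F...FT
Step 4: 6 trees catch fire, 9 burn out
  .TF...
  TF.F..
  F.....
  ......
  ....F.
  .....F

.TF...
TF.F..
F.....
......
....F.
.....F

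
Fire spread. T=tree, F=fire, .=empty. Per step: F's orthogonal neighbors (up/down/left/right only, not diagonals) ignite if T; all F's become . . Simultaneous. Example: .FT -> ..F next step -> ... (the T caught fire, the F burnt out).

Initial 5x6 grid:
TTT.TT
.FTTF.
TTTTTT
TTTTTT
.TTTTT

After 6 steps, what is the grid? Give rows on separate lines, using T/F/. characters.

Step 1: 6 trees catch fire, 2 burn out
  TFT.FT
  ..FF..
  TFTTFT
  TTTTTT
  .TTTTT
Step 2: 9 trees catch fire, 6 burn out
  F.F..F
  ......
  F.FF.F
  TFTTFT
  .TTTTT
Step 3: 6 trees catch fire, 9 burn out
  ......
  ......
  ......
  F.FF.F
  .FTTFT
Step 4: 3 trees catch fire, 6 burn out
  ......
  ......
  ......
  ......
  ..FF.F
Step 5: 0 trees catch fire, 3 burn out
  ......
  ......
  ......
  ......
  ......
Step 6: 0 trees catch fire, 0 burn out
  ......
  ......
  ......
  ......
  ......

......
......
......
......
......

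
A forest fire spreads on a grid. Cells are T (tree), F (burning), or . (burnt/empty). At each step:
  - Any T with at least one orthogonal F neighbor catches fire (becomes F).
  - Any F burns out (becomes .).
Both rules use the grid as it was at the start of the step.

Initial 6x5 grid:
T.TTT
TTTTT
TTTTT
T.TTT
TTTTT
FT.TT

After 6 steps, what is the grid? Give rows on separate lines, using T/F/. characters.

Step 1: 2 trees catch fire, 1 burn out
  T.TTT
  TTTTT
  TTTTT
  T.TTT
  FTTTT
  .F.TT
Step 2: 2 trees catch fire, 2 burn out
  T.TTT
  TTTTT
  TTTTT
  F.TTT
  .FTTT
  ...TT
Step 3: 2 trees catch fire, 2 burn out
  T.TTT
  TTTTT
  FTTTT
  ..TTT
  ..FTT
  ...TT
Step 4: 4 trees catch fire, 2 burn out
  T.TTT
  FTTTT
  .FTTT
  ..FTT
  ...FT
  ...TT
Step 5: 6 trees catch fire, 4 burn out
  F.TTT
  .FTTT
  ..FTT
  ...FT
  ....F
  ...FT
Step 6: 4 trees catch fire, 6 burn out
  ..TTT
  ..FTT
  ...FT
  ....F
  .....
  ....F

..TTT
..FTT
...FT
....F
.....
....F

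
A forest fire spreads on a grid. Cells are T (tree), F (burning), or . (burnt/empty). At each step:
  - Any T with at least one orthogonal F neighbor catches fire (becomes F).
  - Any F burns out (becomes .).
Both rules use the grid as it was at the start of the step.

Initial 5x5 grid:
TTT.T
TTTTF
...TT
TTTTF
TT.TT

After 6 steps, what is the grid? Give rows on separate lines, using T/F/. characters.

Step 1: 5 trees catch fire, 2 burn out
  TTT.F
  TTTF.
  ...TF
  TTTF.
  TT.TF
Step 2: 4 trees catch fire, 5 burn out
  TTT..
  TTF..
  ...F.
  TTF..
  TT.F.
Step 3: 3 trees catch fire, 4 burn out
  TTF..
  TF...
  .....
  TF...
  TT...
Step 4: 4 trees catch fire, 3 burn out
  TF...
  F....
  .....
  F....
  TF...
Step 5: 2 trees catch fire, 4 burn out
  F....
  .....
  .....
  .....
  F....
Step 6: 0 trees catch fire, 2 burn out
  .....
  .....
  .....
  .....
  .....

.....
.....
.....
.....
.....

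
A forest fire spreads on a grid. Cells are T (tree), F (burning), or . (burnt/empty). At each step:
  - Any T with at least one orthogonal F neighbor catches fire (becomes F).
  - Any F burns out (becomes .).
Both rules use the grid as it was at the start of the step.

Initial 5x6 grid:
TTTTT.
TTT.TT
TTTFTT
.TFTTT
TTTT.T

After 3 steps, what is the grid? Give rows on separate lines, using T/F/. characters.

Step 1: 5 trees catch fire, 2 burn out
  TTTTT.
  TTT.TT
  TTF.FT
  .F.FTT
  TTFT.T
Step 2: 7 trees catch fire, 5 burn out
  TTTTT.
  TTF.FT
  TF...F
  ....FT
  TF.F.T
Step 3: 7 trees catch fire, 7 burn out
  TTFTF.
  TF...F
  F.....
  .....F
  F....T

TTFTF.
TF...F
F.....
.....F
F....T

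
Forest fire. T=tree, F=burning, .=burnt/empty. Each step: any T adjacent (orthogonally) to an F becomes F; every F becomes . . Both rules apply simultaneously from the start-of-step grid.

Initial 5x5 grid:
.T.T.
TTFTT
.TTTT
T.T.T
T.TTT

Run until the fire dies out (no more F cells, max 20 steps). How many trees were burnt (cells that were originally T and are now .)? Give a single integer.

Answer: 15

Derivation:
Step 1: +3 fires, +1 burnt (F count now 3)
Step 2: +7 fires, +3 burnt (F count now 7)
Step 3: +2 fires, +7 burnt (F count now 2)
Step 4: +2 fires, +2 burnt (F count now 2)
Step 5: +1 fires, +2 burnt (F count now 1)
Step 6: +0 fires, +1 burnt (F count now 0)
Fire out after step 6
Initially T: 17, now '.': 23
Total burnt (originally-T cells now '.'): 15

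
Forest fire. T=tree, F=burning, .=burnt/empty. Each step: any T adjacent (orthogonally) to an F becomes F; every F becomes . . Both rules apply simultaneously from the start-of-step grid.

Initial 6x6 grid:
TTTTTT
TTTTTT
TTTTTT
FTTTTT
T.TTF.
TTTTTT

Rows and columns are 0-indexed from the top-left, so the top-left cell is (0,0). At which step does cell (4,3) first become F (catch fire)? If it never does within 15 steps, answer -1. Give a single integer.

Step 1: cell (4,3)='F' (+6 fires, +2 burnt)
  -> target ignites at step 1
Step 2: cell (4,3)='.' (+10 fires, +6 burnt)
Step 3: cell (4,3)='.' (+8 fires, +10 burnt)
Step 4: cell (4,3)='.' (+5 fires, +8 burnt)
Step 5: cell (4,3)='.' (+3 fires, +5 burnt)
Step 6: cell (4,3)='.' (+0 fires, +3 burnt)
  fire out at step 6

1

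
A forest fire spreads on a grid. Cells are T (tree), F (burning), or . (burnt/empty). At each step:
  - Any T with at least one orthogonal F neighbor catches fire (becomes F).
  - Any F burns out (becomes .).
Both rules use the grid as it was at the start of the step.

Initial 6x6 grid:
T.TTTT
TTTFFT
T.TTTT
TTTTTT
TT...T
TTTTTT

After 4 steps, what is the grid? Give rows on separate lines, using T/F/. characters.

Step 1: 6 trees catch fire, 2 burn out
  T.TFFT
  TTF..F
  T.TFFT
  TTTTTT
  TT...T
  TTTTTT
Step 2: 7 trees catch fire, 6 burn out
  T.F..F
  TF....
  T.F..F
  TTTFFT
  TT...T
  TTTTTT
Step 3: 3 trees catch fire, 7 burn out
  T.....
  F.....
  T.....
  TTF..F
  TT...T
  TTTTTT
Step 4: 4 trees catch fire, 3 burn out
  F.....
  ......
  F.....
  TF....
  TT...F
  TTTTTT

F.....
......
F.....
TF....
TT...F
TTTTTT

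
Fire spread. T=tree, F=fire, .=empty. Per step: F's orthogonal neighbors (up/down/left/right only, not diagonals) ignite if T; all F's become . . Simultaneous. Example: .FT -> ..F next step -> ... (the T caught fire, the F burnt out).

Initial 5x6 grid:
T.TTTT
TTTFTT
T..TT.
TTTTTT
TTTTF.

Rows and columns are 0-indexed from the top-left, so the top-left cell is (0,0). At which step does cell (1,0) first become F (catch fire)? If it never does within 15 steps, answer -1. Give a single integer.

Step 1: cell (1,0)='T' (+6 fires, +2 burnt)
Step 2: cell (1,0)='T' (+8 fires, +6 burnt)
Step 3: cell (1,0)='F' (+4 fires, +8 burnt)
  -> target ignites at step 3
Step 4: cell (1,0)='.' (+4 fires, +4 burnt)
Step 5: cell (1,0)='.' (+1 fires, +4 burnt)
Step 6: cell (1,0)='.' (+0 fires, +1 burnt)
  fire out at step 6

3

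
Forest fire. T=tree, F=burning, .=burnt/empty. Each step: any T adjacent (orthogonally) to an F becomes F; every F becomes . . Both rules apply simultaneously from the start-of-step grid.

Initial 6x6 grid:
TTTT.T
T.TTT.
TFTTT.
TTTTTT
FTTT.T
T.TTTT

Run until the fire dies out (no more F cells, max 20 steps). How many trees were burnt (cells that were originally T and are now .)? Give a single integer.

Step 1: +6 fires, +2 burnt (F count now 6)
Step 2: +5 fires, +6 burnt (F count now 5)
Step 3: +7 fires, +5 burnt (F count now 7)
Step 4: +5 fires, +7 burnt (F count now 5)
Step 5: +2 fires, +5 burnt (F count now 2)
Step 6: +2 fires, +2 burnt (F count now 2)
Step 7: +0 fires, +2 burnt (F count now 0)
Fire out after step 7
Initially T: 28, now '.': 35
Total burnt (originally-T cells now '.'): 27

Answer: 27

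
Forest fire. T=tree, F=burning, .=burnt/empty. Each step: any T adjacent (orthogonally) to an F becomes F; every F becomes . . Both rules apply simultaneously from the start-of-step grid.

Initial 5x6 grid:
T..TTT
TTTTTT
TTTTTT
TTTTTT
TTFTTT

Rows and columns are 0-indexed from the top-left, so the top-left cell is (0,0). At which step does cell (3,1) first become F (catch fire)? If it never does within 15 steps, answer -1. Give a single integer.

Step 1: cell (3,1)='T' (+3 fires, +1 burnt)
Step 2: cell (3,1)='F' (+5 fires, +3 burnt)
  -> target ignites at step 2
Step 3: cell (3,1)='.' (+6 fires, +5 burnt)
Step 4: cell (3,1)='.' (+5 fires, +6 burnt)
Step 5: cell (3,1)='.' (+4 fires, +5 burnt)
Step 6: cell (3,1)='.' (+3 fires, +4 burnt)
Step 7: cell (3,1)='.' (+1 fires, +3 burnt)
Step 8: cell (3,1)='.' (+0 fires, +1 burnt)
  fire out at step 8

2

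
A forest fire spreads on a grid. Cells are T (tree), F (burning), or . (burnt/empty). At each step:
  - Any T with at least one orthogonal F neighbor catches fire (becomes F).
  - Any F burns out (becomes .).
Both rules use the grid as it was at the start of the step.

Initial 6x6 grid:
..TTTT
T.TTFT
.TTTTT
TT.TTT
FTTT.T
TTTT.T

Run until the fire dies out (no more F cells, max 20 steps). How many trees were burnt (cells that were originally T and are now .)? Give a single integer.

Step 1: +7 fires, +2 burnt (F count now 7)
Step 2: +9 fires, +7 burnt (F count now 9)
Step 3: +7 fires, +9 burnt (F count now 7)
Step 4: +2 fires, +7 burnt (F count now 2)
Step 5: +1 fires, +2 burnt (F count now 1)
Step 6: +0 fires, +1 burnt (F count now 0)
Fire out after step 6
Initially T: 27, now '.': 35
Total burnt (originally-T cells now '.'): 26

Answer: 26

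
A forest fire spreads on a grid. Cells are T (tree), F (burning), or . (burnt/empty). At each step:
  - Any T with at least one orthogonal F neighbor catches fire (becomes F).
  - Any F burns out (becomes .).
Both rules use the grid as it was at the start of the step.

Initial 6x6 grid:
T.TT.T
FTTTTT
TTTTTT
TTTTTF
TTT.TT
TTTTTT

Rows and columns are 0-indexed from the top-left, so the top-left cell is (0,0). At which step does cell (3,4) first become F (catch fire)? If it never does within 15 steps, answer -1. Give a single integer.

Step 1: cell (3,4)='F' (+6 fires, +2 burnt)
  -> target ignites at step 1
Step 2: cell (3,4)='.' (+8 fires, +6 burnt)
Step 3: cell (3,4)='.' (+10 fires, +8 burnt)
Step 4: cell (3,4)='.' (+5 fires, +10 burnt)
Step 5: cell (3,4)='.' (+2 fires, +5 burnt)
Step 6: cell (3,4)='.' (+0 fires, +2 burnt)
  fire out at step 6

1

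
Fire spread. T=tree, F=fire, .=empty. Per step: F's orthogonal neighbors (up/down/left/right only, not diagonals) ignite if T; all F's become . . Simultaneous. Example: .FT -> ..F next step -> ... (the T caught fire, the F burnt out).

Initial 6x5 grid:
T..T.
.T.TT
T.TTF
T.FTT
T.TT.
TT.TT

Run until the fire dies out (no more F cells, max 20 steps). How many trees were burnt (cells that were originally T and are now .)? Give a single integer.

Step 1: +6 fires, +2 burnt (F count now 6)
Step 2: +2 fires, +6 burnt (F count now 2)
Step 3: +2 fires, +2 burnt (F count now 2)
Step 4: +1 fires, +2 burnt (F count now 1)
Step 5: +0 fires, +1 burnt (F count now 0)
Fire out after step 5
Initially T: 18, now '.': 23
Total burnt (originally-T cells now '.'): 11

Answer: 11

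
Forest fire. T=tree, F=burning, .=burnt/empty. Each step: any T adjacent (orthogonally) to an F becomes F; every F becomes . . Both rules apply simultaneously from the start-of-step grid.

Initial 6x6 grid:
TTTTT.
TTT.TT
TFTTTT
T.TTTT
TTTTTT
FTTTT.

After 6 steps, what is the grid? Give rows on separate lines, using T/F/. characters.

Step 1: 5 trees catch fire, 2 burn out
  TTTTT.
  TFT.TT
  F.FTTT
  T.TTTT
  FTTTTT
  .FTTT.
Step 2: 8 trees catch fire, 5 burn out
  TFTTT.
  F.F.TT
  ...FTT
  F.FTTT
  .FTTTT
  ..FTT.
Step 3: 6 trees catch fire, 8 burn out
  F.FTT.
  ....TT
  ....FT
  ...FTT
  ..FTTT
  ...FT.
Step 4: 6 trees catch fire, 6 burn out
  ...FT.
  ....FT
  .....F
  ....FT
  ...FTT
  ....F.
Step 5: 4 trees catch fire, 6 burn out
  ....F.
  .....F
  ......
  .....F
  ....FT
  ......
Step 6: 1 trees catch fire, 4 burn out
  ......
  ......
  ......
  ......
  .....F
  ......

......
......
......
......
.....F
......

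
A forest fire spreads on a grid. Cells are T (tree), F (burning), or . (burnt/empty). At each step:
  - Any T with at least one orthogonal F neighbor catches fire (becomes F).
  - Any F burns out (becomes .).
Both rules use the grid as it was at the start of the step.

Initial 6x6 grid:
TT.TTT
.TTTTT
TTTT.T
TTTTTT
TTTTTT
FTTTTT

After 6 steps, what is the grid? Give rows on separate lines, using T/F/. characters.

Step 1: 2 trees catch fire, 1 burn out
  TT.TTT
  .TTTTT
  TTTT.T
  TTTTTT
  FTTTTT
  .FTTTT
Step 2: 3 trees catch fire, 2 burn out
  TT.TTT
  .TTTTT
  TTTT.T
  FTTTTT
  .FTTTT
  ..FTTT
Step 3: 4 trees catch fire, 3 burn out
  TT.TTT
  .TTTTT
  FTTT.T
  .FTTTT
  ..FTTT
  ...FTT
Step 4: 4 trees catch fire, 4 burn out
  TT.TTT
  .TTTTT
  .FTT.T
  ..FTTT
  ...FTT
  ....FT
Step 5: 5 trees catch fire, 4 burn out
  TT.TTT
  .FTTTT
  ..FT.T
  ...FTT
  ....FT
  .....F
Step 6: 5 trees catch fire, 5 burn out
  TF.TTT
  ..FTTT
  ...F.T
  ....FT
  .....F
  ......

TF.TTT
..FTTT
...F.T
....FT
.....F
......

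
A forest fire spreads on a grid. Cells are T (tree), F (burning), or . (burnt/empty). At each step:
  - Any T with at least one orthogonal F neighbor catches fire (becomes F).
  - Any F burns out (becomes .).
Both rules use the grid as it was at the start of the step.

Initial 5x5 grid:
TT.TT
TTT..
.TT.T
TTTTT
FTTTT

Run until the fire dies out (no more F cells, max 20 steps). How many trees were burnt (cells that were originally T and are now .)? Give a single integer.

Step 1: +2 fires, +1 burnt (F count now 2)
Step 2: +2 fires, +2 burnt (F count now 2)
Step 3: +3 fires, +2 burnt (F count now 3)
Step 4: +4 fires, +3 burnt (F count now 4)
Step 5: +4 fires, +4 burnt (F count now 4)
Step 6: +2 fires, +4 burnt (F count now 2)
Step 7: +0 fires, +2 burnt (F count now 0)
Fire out after step 7
Initially T: 19, now '.': 23
Total burnt (originally-T cells now '.'): 17

Answer: 17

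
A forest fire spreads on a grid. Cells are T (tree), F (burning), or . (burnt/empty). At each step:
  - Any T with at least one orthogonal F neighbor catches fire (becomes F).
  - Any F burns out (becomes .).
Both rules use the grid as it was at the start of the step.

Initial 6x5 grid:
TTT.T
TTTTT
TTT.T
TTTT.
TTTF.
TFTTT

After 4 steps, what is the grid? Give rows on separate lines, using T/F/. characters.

Step 1: 6 trees catch fire, 2 burn out
  TTT.T
  TTTTT
  TTT.T
  TTTF.
  TFF..
  F.FFT
Step 2: 4 trees catch fire, 6 burn out
  TTT.T
  TTTTT
  TTT.T
  TFF..
  F....
  ....F
Step 3: 3 trees catch fire, 4 burn out
  TTT.T
  TTTTT
  TFF.T
  F....
  .....
  .....
Step 4: 3 trees catch fire, 3 burn out
  TTT.T
  TFFTT
  F...T
  .....
  .....
  .....

TTT.T
TFFTT
F...T
.....
.....
.....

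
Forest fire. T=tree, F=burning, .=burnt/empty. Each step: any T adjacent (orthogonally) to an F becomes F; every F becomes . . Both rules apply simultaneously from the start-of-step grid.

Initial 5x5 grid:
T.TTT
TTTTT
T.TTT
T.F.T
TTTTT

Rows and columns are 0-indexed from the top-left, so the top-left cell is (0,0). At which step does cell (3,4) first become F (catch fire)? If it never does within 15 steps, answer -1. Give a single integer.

Step 1: cell (3,4)='T' (+2 fires, +1 burnt)
Step 2: cell (3,4)='T' (+4 fires, +2 burnt)
Step 3: cell (3,4)='T' (+6 fires, +4 burnt)
Step 4: cell (3,4)='F' (+5 fires, +6 burnt)
  -> target ignites at step 4
Step 5: cell (3,4)='.' (+3 fires, +5 burnt)
Step 6: cell (3,4)='.' (+0 fires, +3 burnt)
  fire out at step 6

4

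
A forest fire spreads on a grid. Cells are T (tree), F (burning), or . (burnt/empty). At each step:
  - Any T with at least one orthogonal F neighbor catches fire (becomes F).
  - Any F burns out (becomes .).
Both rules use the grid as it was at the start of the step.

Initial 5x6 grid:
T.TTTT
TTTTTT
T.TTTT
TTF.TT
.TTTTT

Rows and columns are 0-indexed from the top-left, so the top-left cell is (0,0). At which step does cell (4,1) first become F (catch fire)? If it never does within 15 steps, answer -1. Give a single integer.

Step 1: cell (4,1)='T' (+3 fires, +1 burnt)
Step 2: cell (4,1)='F' (+5 fires, +3 burnt)
  -> target ignites at step 2
Step 3: cell (4,1)='.' (+6 fires, +5 burnt)
Step 4: cell (4,1)='.' (+6 fires, +6 burnt)
Step 5: cell (4,1)='.' (+4 fires, +6 burnt)
Step 6: cell (4,1)='.' (+1 fires, +4 burnt)
Step 7: cell (4,1)='.' (+0 fires, +1 burnt)
  fire out at step 7

2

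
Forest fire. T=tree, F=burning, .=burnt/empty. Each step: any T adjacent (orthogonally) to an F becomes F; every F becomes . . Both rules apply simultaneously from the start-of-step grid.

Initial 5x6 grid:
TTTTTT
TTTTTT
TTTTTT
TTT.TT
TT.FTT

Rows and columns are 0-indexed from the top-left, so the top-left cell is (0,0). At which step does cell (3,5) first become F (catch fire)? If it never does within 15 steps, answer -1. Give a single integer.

Step 1: cell (3,5)='T' (+1 fires, +1 burnt)
Step 2: cell (3,5)='T' (+2 fires, +1 burnt)
Step 3: cell (3,5)='F' (+2 fires, +2 burnt)
  -> target ignites at step 3
Step 4: cell (3,5)='.' (+3 fires, +2 burnt)
Step 5: cell (3,5)='.' (+4 fires, +3 burnt)
Step 6: cell (3,5)='.' (+5 fires, +4 burnt)
Step 7: cell (3,5)='.' (+4 fires, +5 burnt)
Step 8: cell (3,5)='.' (+4 fires, +4 burnt)
Step 9: cell (3,5)='.' (+2 fires, +4 burnt)
Step 10: cell (3,5)='.' (+0 fires, +2 burnt)
  fire out at step 10

3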